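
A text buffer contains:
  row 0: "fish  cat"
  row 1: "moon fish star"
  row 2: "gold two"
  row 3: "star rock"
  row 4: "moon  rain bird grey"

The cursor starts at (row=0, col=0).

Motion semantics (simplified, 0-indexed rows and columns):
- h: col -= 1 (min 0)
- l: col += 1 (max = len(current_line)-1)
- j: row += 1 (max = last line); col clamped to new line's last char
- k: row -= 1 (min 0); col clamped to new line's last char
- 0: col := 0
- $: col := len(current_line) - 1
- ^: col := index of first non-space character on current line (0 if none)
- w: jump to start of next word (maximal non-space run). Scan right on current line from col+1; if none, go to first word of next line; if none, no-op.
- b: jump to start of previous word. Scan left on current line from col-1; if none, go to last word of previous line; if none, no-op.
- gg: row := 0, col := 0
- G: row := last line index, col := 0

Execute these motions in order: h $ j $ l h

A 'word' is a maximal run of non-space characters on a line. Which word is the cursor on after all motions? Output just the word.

Answer: star

Derivation:
After 1 (h): row=0 col=0 char='f'
After 2 ($): row=0 col=8 char='t'
After 3 (j): row=1 col=8 char='h'
After 4 ($): row=1 col=13 char='r'
After 5 (l): row=1 col=13 char='r'
After 6 (h): row=1 col=12 char='a'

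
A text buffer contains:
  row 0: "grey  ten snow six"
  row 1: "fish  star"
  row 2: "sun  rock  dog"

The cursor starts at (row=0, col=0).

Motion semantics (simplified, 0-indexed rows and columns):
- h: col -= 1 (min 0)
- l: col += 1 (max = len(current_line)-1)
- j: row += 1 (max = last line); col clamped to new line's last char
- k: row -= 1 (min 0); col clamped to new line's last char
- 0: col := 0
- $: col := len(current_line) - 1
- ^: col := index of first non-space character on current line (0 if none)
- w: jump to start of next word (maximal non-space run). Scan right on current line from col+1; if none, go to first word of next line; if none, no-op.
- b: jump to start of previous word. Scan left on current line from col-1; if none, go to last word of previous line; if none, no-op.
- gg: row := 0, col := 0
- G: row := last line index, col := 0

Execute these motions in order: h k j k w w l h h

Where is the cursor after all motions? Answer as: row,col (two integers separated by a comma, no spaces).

After 1 (h): row=0 col=0 char='g'
After 2 (k): row=0 col=0 char='g'
After 3 (j): row=1 col=0 char='f'
After 4 (k): row=0 col=0 char='g'
After 5 (w): row=0 col=6 char='t'
After 6 (w): row=0 col=10 char='s'
After 7 (l): row=0 col=11 char='n'
After 8 (h): row=0 col=10 char='s'
After 9 (h): row=0 col=9 char='_'

Answer: 0,9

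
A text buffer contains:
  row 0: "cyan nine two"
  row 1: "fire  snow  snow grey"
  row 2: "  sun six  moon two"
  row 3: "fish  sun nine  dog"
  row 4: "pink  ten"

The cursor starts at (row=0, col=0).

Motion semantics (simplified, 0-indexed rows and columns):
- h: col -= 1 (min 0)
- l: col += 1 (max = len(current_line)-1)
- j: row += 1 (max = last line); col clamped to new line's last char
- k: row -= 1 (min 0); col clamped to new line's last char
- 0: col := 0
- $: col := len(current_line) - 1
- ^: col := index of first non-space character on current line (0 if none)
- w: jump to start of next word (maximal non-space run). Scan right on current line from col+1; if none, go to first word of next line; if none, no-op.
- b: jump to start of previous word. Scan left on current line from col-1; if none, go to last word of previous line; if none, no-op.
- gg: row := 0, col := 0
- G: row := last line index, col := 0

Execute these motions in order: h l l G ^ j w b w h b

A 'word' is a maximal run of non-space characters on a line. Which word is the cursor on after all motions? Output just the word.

Answer: pink

Derivation:
After 1 (h): row=0 col=0 char='c'
After 2 (l): row=0 col=1 char='y'
After 3 (l): row=0 col=2 char='a'
After 4 (G): row=4 col=0 char='p'
After 5 (^): row=4 col=0 char='p'
After 6 (j): row=4 col=0 char='p'
After 7 (w): row=4 col=6 char='t'
After 8 (b): row=4 col=0 char='p'
After 9 (w): row=4 col=6 char='t'
After 10 (h): row=4 col=5 char='_'
After 11 (b): row=4 col=0 char='p'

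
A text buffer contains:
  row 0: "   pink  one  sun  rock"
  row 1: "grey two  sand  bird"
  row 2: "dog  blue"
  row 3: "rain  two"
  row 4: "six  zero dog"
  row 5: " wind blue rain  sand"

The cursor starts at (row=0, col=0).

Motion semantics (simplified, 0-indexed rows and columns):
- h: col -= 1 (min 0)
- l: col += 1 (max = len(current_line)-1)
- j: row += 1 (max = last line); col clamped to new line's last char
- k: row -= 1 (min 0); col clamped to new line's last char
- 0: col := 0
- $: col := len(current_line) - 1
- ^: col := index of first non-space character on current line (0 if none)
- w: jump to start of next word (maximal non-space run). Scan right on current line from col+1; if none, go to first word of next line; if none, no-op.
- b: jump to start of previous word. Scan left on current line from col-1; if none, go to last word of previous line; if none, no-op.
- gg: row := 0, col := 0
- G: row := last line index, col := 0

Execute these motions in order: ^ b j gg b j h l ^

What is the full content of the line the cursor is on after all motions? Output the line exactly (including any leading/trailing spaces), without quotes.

After 1 (^): row=0 col=3 char='p'
After 2 (b): row=0 col=3 char='p'
After 3 (j): row=1 col=3 char='y'
After 4 (gg): row=0 col=0 char='_'
After 5 (b): row=0 col=0 char='_'
After 6 (j): row=1 col=0 char='g'
After 7 (h): row=1 col=0 char='g'
After 8 (l): row=1 col=1 char='r'
After 9 (^): row=1 col=0 char='g'

Answer: grey two  sand  bird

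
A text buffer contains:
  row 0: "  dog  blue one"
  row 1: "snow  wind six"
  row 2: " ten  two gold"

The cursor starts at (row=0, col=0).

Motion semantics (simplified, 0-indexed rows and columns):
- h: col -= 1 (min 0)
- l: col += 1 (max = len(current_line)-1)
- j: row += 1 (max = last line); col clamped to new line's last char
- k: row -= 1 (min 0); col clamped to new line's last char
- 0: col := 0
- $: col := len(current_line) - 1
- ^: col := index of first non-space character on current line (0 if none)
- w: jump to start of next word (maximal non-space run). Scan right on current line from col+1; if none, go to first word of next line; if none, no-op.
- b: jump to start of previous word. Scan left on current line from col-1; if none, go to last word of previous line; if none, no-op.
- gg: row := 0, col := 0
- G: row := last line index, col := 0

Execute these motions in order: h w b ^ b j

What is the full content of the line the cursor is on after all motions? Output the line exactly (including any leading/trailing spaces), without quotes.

Answer: snow  wind six

Derivation:
After 1 (h): row=0 col=0 char='_'
After 2 (w): row=0 col=2 char='d'
After 3 (b): row=0 col=2 char='d'
After 4 (^): row=0 col=2 char='d'
After 5 (b): row=0 col=2 char='d'
After 6 (j): row=1 col=2 char='o'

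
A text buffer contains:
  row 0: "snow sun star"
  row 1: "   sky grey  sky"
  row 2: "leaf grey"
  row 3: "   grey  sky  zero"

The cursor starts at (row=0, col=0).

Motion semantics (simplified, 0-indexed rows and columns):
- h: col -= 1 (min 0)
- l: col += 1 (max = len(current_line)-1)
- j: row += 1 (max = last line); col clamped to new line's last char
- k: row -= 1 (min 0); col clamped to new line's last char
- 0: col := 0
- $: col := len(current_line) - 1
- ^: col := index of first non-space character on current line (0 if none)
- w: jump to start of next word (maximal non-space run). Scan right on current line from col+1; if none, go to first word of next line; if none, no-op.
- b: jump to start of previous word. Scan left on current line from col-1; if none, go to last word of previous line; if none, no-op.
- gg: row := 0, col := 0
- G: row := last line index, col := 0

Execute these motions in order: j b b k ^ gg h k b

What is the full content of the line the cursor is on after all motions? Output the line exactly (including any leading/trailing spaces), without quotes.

After 1 (j): row=1 col=0 char='_'
After 2 (b): row=0 col=9 char='s'
After 3 (b): row=0 col=5 char='s'
After 4 (k): row=0 col=5 char='s'
After 5 (^): row=0 col=0 char='s'
After 6 (gg): row=0 col=0 char='s'
After 7 (h): row=0 col=0 char='s'
After 8 (k): row=0 col=0 char='s'
After 9 (b): row=0 col=0 char='s'

Answer: snow sun star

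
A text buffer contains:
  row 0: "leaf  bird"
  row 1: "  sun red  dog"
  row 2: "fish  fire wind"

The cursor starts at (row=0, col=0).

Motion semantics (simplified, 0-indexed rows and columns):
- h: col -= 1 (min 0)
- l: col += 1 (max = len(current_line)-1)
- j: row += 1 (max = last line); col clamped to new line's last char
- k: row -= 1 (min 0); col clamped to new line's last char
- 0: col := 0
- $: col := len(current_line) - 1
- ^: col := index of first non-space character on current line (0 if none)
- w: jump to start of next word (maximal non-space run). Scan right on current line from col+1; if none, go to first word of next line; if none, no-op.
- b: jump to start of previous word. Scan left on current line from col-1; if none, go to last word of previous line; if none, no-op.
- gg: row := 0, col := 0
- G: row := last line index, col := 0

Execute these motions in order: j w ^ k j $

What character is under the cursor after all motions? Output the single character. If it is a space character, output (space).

After 1 (j): row=1 col=0 char='_'
After 2 (w): row=1 col=2 char='s'
After 3 (^): row=1 col=2 char='s'
After 4 (k): row=0 col=2 char='a'
After 5 (j): row=1 col=2 char='s'
After 6 ($): row=1 col=13 char='g'

Answer: g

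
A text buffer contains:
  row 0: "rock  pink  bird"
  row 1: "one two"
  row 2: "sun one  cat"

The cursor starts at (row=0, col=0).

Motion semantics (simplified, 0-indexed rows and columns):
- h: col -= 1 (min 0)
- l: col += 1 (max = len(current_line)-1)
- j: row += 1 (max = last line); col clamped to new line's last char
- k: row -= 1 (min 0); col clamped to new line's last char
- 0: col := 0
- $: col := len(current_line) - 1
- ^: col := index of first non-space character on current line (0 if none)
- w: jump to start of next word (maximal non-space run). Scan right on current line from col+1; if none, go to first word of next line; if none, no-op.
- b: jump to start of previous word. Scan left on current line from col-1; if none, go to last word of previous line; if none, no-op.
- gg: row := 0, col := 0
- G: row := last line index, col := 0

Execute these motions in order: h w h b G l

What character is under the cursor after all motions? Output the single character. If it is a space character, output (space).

Answer: u

Derivation:
After 1 (h): row=0 col=0 char='r'
After 2 (w): row=0 col=6 char='p'
After 3 (h): row=0 col=5 char='_'
After 4 (b): row=0 col=0 char='r'
After 5 (G): row=2 col=0 char='s'
After 6 (l): row=2 col=1 char='u'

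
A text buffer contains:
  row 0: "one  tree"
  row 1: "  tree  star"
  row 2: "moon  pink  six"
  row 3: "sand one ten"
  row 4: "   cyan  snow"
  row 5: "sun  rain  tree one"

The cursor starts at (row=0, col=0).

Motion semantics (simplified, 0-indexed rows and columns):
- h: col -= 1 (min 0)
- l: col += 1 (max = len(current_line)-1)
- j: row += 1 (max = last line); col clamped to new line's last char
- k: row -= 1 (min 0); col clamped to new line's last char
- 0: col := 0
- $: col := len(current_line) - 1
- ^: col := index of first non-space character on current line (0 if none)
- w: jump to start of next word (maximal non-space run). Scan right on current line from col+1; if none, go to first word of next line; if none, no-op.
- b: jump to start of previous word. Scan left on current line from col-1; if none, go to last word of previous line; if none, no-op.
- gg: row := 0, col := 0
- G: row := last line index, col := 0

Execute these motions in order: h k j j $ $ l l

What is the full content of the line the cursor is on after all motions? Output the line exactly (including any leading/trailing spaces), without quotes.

After 1 (h): row=0 col=0 char='o'
After 2 (k): row=0 col=0 char='o'
After 3 (j): row=1 col=0 char='_'
After 4 (j): row=2 col=0 char='m'
After 5 ($): row=2 col=14 char='x'
After 6 ($): row=2 col=14 char='x'
After 7 (l): row=2 col=14 char='x'
After 8 (l): row=2 col=14 char='x'

Answer: moon  pink  six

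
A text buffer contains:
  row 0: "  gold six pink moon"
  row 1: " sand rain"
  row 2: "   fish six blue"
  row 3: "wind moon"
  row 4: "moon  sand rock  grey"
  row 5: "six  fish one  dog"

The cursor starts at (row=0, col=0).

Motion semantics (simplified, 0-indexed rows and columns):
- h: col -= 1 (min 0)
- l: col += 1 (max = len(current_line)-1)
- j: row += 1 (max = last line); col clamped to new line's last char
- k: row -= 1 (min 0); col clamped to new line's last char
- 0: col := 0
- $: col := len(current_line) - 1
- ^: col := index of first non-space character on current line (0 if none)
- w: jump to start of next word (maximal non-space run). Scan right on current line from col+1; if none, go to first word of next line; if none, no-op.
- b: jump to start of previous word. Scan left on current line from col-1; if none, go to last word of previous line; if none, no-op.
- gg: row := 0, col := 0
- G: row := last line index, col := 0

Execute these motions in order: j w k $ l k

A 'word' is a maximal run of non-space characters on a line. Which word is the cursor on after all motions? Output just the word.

After 1 (j): row=1 col=0 char='_'
After 2 (w): row=1 col=1 char='s'
After 3 (k): row=0 col=1 char='_'
After 4 ($): row=0 col=19 char='n'
After 5 (l): row=0 col=19 char='n'
After 6 (k): row=0 col=19 char='n'

Answer: moon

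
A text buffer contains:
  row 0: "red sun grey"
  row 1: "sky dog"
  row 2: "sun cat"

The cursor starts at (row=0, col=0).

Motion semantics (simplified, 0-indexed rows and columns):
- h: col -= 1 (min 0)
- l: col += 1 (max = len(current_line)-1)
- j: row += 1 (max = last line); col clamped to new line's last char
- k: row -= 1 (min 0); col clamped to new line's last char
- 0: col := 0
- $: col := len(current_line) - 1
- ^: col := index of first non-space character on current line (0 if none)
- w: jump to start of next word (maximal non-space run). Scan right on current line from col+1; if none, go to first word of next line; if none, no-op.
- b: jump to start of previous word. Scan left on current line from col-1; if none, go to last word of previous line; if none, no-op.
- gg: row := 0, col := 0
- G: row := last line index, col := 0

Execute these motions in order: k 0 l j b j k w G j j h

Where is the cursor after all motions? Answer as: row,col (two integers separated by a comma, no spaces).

Answer: 2,0

Derivation:
After 1 (k): row=0 col=0 char='r'
After 2 (0): row=0 col=0 char='r'
After 3 (l): row=0 col=1 char='e'
After 4 (j): row=1 col=1 char='k'
After 5 (b): row=1 col=0 char='s'
After 6 (j): row=2 col=0 char='s'
After 7 (k): row=1 col=0 char='s'
After 8 (w): row=1 col=4 char='d'
After 9 (G): row=2 col=0 char='s'
After 10 (j): row=2 col=0 char='s'
After 11 (j): row=2 col=0 char='s'
After 12 (h): row=2 col=0 char='s'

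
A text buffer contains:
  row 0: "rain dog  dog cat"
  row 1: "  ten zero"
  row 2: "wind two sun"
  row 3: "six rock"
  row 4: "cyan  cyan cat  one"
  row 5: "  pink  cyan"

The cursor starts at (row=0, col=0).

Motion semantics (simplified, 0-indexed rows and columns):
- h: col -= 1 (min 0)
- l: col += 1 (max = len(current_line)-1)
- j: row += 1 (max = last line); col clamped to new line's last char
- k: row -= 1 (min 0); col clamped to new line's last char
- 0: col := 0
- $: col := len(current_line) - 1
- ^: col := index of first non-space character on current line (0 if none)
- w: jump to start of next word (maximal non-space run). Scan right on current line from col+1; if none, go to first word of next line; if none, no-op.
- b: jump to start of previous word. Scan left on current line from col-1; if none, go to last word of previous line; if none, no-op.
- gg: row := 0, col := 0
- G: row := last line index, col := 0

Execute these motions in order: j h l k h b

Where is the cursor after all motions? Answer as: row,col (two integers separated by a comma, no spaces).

Answer: 0,0

Derivation:
After 1 (j): row=1 col=0 char='_'
After 2 (h): row=1 col=0 char='_'
After 3 (l): row=1 col=1 char='_'
After 4 (k): row=0 col=1 char='a'
After 5 (h): row=0 col=0 char='r'
After 6 (b): row=0 col=0 char='r'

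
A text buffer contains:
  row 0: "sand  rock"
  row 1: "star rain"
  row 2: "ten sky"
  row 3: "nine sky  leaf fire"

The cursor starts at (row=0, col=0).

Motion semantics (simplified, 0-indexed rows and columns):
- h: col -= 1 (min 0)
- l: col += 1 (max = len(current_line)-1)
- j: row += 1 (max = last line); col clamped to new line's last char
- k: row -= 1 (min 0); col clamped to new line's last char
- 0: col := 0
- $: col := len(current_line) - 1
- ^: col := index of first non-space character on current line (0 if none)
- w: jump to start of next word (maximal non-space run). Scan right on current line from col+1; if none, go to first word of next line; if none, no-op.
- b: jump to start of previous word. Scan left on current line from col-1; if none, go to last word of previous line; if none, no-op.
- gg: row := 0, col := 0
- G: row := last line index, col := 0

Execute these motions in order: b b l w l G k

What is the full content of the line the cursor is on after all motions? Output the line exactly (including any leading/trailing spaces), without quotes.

Answer: ten sky

Derivation:
After 1 (b): row=0 col=0 char='s'
After 2 (b): row=0 col=0 char='s'
After 3 (l): row=0 col=1 char='a'
After 4 (w): row=0 col=6 char='r'
After 5 (l): row=0 col=7 char='o'
After 6 (G): row=3 col=0 char='n'
After 7 (k): row=2 col=0 char='t'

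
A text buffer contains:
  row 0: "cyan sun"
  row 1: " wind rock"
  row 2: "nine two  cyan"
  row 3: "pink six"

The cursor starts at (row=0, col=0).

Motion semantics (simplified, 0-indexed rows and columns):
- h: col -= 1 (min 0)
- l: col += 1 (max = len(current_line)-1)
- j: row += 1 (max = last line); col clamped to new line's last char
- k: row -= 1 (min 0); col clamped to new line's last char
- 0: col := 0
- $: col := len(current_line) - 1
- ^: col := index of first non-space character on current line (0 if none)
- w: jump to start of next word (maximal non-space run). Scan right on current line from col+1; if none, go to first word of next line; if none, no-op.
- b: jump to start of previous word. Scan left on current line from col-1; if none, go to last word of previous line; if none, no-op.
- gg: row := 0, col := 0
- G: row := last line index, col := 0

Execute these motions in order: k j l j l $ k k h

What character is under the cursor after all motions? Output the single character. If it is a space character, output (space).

Answer: u

Derivation:
After 1 (k): row=0 col=0 char='c'
After 2 (j): row=1 col=0 char='_'
After 3 (l): row=1 col=1 char='w'
After 4 (j): row=2 col=1 char='i'
After 5 (l): row=2 col=2 char='n'
After 6 ($): row=2 col=13 char='n'
After 7 (k): row=1 col=9 char='k'
After 8 (k): row=0 col=7 char='n'
After 9 (h): row=0 col=6 char='u'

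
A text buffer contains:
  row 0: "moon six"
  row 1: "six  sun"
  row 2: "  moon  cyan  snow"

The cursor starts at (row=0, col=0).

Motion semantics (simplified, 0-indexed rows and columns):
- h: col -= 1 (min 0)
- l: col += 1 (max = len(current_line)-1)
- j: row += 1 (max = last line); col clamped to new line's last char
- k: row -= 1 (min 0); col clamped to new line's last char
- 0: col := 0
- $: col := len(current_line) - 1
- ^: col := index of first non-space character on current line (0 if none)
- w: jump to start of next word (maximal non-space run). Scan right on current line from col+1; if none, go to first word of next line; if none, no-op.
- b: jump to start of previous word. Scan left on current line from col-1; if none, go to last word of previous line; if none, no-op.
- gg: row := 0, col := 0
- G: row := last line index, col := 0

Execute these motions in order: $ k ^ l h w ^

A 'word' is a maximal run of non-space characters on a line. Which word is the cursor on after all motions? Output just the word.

After 1 ($): row=0 col=7 char='x'
After 2 (k): row=0 col=7 char='x'
After 3 (^): row=0 col=0 char='m'
After 4 (l): row=0 col=1 char='o'
After 5 (h): row=0 col=0 char='m'
After 6 (w): row=0 col=5 char='s'
After 7 (^): row=0 col=0 char='m'

Answer: moon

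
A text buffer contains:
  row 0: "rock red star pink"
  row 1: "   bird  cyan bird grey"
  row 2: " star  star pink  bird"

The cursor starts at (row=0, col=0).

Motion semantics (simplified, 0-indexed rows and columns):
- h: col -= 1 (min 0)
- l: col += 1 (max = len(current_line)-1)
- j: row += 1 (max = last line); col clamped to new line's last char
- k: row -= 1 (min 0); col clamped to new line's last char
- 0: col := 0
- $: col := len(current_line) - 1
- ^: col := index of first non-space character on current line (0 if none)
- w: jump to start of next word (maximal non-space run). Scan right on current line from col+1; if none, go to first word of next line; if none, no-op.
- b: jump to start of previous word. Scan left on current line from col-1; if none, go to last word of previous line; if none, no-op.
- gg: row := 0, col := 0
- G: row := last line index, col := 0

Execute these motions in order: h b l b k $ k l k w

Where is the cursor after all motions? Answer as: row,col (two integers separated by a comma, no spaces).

Answer: 1,3

Derivation:
After 1 (h): row=0 col=0 char='r'
After 2 (b): row=0 col=0 char='r'
After 3 (l): row=0 col=1 char='o'
After 4 (b): row=0 col=0 char='r'
After 5 (k): row=0 col=0 char='r'
After 6 ($): row=0 col=17 char='k'
After 7 (k): row=0 col=17 char='k'
After 8 (l): row=0 col=17 char='k'
After 9 (k): row=0 col=17 char='k'
After 10 (w): row=1 col=3 char='b'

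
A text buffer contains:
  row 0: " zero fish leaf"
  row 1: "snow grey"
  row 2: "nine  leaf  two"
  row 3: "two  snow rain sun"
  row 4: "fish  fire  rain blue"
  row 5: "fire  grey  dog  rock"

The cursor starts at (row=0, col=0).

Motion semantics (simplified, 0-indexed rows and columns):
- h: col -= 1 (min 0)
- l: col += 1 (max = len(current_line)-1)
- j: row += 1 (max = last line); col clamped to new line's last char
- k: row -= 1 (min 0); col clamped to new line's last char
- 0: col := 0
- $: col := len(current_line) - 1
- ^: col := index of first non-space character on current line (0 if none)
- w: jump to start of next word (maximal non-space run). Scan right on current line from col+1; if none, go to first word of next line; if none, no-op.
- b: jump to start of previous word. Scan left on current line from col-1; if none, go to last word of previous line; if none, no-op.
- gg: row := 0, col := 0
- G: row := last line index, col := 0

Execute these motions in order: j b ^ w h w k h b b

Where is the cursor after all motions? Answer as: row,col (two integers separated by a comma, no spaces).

After 1 (j): row=1 col=0 char='s'
After 2 (b): row=0 col=11 char='l'
After 3 (^): row=0 col=1 char='z'
After 4 (w): row=0 col=6 char='f'
After 5 (h): row=0 col=5 char='_'
After 6 (w): row=0 col=6 char='f'
After 7 (k): row=0 col=6 char='f'
After 8 (h): row=0 col=5 char='_'
After 9 (b): row=0 col=1 char='z'
After 10 (b): row=0 col=1 char='z'

Answer: 0,1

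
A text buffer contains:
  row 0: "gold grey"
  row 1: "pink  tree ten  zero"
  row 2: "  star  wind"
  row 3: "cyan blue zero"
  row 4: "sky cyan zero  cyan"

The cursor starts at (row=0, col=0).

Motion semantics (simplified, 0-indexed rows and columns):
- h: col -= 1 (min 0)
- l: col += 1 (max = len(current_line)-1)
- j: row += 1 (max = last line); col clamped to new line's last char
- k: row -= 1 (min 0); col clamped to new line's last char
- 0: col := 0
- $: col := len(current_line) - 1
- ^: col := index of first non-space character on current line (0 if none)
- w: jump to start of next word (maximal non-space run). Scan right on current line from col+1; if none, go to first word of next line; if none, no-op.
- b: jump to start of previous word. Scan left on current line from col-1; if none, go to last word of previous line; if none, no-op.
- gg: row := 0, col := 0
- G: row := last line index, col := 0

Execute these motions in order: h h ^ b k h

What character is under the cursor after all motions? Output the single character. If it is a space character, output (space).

Answer: g

Derivation:
After 1 (h): row=0 col=0 char='g'
After 2 (h): row=0 col=0 char='g'
After 3 (^): row=0 col=0 char='g'
After 4 (b): row=0 col=0 char='g'
After 5 (k): row=0 col=0 char='g'
After 6 (h): row=0 col=0 char='g'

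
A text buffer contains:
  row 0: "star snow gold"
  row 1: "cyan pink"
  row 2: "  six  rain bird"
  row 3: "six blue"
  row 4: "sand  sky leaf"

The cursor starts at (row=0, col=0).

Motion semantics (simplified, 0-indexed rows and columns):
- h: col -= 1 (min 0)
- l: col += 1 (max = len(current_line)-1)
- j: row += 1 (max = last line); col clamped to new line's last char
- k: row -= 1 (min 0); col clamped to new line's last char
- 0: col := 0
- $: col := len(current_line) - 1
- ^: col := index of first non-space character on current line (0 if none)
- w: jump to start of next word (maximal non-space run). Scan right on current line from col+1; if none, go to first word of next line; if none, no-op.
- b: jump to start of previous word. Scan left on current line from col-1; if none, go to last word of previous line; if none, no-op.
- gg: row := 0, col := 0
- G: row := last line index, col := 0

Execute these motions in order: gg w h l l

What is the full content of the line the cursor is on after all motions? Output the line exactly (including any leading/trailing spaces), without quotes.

After 1 (gg): row=0 col=0 char='s'
After 2 (w): row=0 col=5 char='s'
After 3 (h): row=0 col=4 char='_'
After 4 (l): row=0 col=5 char='s'
After 5 (l): row=0 col=6 char='n'

Answer: star snow gold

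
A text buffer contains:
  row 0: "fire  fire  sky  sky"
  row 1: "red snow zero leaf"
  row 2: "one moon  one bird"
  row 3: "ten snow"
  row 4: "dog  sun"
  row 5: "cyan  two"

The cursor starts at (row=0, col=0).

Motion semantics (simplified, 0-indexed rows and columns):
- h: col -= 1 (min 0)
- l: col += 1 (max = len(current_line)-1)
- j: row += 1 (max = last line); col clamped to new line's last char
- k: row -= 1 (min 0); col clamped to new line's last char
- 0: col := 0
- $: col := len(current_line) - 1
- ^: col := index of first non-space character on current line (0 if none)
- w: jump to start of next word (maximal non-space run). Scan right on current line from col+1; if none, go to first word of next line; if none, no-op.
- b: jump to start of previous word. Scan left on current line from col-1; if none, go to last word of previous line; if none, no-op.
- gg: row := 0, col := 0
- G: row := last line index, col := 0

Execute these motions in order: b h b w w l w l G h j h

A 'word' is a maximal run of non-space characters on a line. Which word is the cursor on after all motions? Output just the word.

Answer: cyan

Derivation:
After 1 (b): row=0 col=0 char='f'
After 2 (h): row=0 col=0 char='f'
After 3 (b): row=0 col=0 char='f'
After 4 (w): row=0 col=6 char='f'
After 5 (w): row=0 col=12 char='s'
After 6 (l): row=0 col=13 char='k'
After 7 (w): row=0 col=17 char='s'
After 8 (l): row=0 col=18 char='k'
After 9 (G): row=5 col=0 char='c'
After 10 (h): row=5 col=0 char='c'
After 11 (j): row=5 col=0 char='c'
After 12 (h): row=5 col=0 char='c'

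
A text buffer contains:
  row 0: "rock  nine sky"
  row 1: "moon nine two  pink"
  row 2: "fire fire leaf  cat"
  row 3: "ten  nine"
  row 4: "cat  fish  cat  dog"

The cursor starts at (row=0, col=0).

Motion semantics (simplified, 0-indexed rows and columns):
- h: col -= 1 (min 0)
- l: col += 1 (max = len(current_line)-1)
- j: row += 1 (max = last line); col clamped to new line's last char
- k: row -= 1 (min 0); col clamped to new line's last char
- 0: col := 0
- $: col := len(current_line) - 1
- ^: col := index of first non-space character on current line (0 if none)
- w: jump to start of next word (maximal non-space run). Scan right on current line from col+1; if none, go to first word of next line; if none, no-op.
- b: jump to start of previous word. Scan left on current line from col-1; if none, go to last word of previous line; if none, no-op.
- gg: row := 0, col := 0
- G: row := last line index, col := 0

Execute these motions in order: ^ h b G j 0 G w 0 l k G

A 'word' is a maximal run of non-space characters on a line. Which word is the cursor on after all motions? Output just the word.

After 1 (^): row=0 col=0 char='r'
After 2 (h): row=0 col=0 char='r'
After 3 (b): row=0 col=0 char='r'
After 4 (G): row=4 col=0 char='c'
After 5 (j): row=4 col=0 char='c'
After 6 (0): row=4 col=0 char='c'
After 7 (G): row=4 col=0 char='c'
After 8 (w): row=4 col=5 char='f'
After 9 (0): row=4 col=0 char='c'
After 10 (l): row=4 col=1 char='a'
After 11 (k): row=3 col=1 char='e'
After 12 (G): row=4 col=0 char='c'

Answer: cat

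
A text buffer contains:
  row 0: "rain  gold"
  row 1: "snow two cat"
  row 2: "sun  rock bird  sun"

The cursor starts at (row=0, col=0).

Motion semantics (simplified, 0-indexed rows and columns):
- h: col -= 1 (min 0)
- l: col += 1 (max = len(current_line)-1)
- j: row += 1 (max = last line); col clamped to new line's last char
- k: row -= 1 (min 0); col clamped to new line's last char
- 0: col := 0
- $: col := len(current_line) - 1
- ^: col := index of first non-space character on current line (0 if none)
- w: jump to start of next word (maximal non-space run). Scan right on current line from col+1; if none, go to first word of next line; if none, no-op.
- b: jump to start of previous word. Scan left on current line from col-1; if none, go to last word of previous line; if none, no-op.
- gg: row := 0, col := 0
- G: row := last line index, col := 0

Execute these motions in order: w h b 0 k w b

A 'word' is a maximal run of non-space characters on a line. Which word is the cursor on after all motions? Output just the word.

After 1 (w): row=0 col=6 char='g'
After 2 (h): row=0 col=5 char='_'
After 3 (b): row=0 col=0 char='r'
After 4 (0): row=0 col=0 char='r'
After 5 (k): row=0 col=0 char='r'
After 6 (w): row=0 col=6 char='g'
After 7 (b): row=0 col=0 char='r'

Answer: rain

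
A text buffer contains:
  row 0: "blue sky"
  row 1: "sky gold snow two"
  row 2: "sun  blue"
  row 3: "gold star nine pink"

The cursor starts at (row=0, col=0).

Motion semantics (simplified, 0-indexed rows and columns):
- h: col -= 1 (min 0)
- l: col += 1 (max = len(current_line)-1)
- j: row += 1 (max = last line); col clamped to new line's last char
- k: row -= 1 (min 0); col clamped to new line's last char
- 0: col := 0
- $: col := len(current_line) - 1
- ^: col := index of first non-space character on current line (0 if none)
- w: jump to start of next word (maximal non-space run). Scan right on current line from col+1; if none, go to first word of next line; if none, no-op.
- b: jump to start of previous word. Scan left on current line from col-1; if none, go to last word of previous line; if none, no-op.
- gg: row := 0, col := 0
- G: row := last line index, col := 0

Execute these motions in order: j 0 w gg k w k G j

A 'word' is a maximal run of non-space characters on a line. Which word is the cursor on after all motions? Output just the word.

After 1 (j): row=1 col=0 char='s'
After 2 (0): row=1 col=0 char='s'
After 3 (w): row=1 col=4 char='g'
After 4 (gg): row=0 col=0 char='b'
After 5 (k): row=0 col=0 char='b'
After 6 (w): row=0 col=5 char='s'
After 7 (k): row=0 col=5 char='s'
After 8 (G): row=3 col=0 char='g'
After 9 (j): row=3 col=0 char='g'

Answer: gold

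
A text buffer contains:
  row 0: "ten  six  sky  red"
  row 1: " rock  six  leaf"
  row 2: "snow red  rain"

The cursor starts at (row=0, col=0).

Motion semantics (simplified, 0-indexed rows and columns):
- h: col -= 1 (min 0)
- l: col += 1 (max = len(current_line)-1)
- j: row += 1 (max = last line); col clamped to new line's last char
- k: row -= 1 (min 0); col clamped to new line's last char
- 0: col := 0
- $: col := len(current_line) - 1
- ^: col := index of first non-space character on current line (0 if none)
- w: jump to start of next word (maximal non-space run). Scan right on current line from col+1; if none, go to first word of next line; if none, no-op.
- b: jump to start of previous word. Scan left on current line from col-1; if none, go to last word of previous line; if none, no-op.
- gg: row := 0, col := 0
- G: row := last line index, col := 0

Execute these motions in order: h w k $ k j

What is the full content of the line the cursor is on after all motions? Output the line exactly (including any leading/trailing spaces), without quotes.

After 1 (h): row=0 col=0 char='t'
After 2 (w): row=0 col=5 char='s'
After 3 (k): row=0 col=5 char='s'
After 4 ($): row=0 col=17 char='d'
After 5 (k): row=0 col=17 char='d'
After 6 (j): row=1 col=15 char='f'

Answer:  rock  six  leaf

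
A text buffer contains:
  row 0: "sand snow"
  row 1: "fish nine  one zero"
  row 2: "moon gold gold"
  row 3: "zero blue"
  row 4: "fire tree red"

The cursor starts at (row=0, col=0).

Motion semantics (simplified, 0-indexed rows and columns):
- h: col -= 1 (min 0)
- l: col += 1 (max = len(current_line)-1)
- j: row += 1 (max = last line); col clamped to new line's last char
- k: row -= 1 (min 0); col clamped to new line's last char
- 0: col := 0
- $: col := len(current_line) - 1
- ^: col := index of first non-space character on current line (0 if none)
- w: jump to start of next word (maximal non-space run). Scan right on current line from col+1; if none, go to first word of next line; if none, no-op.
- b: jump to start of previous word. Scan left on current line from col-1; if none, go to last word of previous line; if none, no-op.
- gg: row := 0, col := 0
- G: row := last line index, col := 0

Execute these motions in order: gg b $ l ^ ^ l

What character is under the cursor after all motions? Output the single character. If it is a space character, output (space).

Answer: a

Derivation:
After 1 (gg): row=0 col=0 char='s'
After 2 (b): row=0 col=0 char='s'
After 3 ($): row=0 col=8 char='w'
After 4 (l): row=0 col=8 char='w'
After 5 (^): row=0 col=0 char='s'
After 6 (^): row=0 col=0 char='s'
After 7 (l): row=0 col=1 char='a'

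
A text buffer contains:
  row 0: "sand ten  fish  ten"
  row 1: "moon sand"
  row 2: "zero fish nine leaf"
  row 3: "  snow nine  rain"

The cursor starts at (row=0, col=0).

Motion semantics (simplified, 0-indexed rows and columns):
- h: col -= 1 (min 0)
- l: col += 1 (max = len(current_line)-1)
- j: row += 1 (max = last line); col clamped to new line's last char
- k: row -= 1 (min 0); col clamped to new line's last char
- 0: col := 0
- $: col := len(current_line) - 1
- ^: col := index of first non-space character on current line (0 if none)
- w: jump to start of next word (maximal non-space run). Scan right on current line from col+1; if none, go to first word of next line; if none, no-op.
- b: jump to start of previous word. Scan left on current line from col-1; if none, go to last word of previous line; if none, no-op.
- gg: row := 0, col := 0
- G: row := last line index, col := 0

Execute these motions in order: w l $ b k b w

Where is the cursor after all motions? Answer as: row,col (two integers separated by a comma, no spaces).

Answer: 0,16

Derivation:
After 1 (w): row=0 col=5 char='t'
After 2 (l): row=0 col=6 char='e'
After 3 ($): row=0 col=18 char='n'
After 4 (b): row=0 col=16 char='t'
After 5 (k): row=0 col=16 char='t'
After 6 (b): row=0 col=10 char='f'
After 7 (w): row=0 col=16 char='t'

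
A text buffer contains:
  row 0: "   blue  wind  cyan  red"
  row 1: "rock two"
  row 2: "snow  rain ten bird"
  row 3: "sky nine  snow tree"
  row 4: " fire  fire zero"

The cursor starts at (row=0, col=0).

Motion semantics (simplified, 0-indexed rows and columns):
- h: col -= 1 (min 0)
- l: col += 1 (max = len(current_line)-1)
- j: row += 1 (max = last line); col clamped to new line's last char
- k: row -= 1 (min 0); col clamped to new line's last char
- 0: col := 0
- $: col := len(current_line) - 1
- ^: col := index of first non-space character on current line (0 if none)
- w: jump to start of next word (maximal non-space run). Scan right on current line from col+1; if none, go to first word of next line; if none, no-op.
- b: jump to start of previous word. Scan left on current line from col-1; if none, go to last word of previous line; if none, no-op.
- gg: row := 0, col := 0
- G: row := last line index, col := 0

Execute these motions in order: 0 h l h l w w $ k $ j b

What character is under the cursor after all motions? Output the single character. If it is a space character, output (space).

After 1 (0): row=0 col=0 char='_'
After 2 (h): row=0 col=0 char='_'
After 3 (l): row=0 col=1 char='_'
After 4 (h): row=0 col=0 char='_'
After 5 (l): row=0 col=1 char='_'
After 6 (w): row=0 col=3 char='b'
After 7 (w): row=0 col=9 char='w'
After 8 ($): row=0 col=23 char='d'
After 9 (k): row=0 col=23 char='d'
After 10 ($): row=0 col=23 char='d'
After 11 (j): row=1 col=7 char='o'
After 12 (b): row=1 col=5 char='t'

Answer: t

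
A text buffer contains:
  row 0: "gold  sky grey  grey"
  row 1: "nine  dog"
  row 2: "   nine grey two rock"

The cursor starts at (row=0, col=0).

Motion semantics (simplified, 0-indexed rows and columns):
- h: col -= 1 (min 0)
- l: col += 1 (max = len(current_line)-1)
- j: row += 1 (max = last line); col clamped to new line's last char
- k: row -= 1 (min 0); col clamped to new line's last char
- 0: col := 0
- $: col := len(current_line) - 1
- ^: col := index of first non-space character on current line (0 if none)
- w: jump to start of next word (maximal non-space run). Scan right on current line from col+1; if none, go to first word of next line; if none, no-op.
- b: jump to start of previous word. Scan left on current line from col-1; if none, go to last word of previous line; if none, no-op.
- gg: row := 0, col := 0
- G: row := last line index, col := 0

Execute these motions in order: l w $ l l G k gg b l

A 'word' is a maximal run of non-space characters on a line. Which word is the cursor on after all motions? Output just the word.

Answer: gold

Derivation:
After 1 (l): row=0 col=1 char='o'
After 2 (w): row=0 col=6 char='s'
After 3 ($): row=0 col=19 char='y'
After 4 (l): row=0 col=19 char='y'
After 5 (l): row=0 col=19 char='y'
After 6 (G): row=2 col=0 char='_'
After 7 (k): row=1 col=0 char='n'
After 8 (gg): row=0 col=0 char='g'
After 9 (b): row=0 col=0 char='g'
After 10 (l): row=0 col=1 char='o'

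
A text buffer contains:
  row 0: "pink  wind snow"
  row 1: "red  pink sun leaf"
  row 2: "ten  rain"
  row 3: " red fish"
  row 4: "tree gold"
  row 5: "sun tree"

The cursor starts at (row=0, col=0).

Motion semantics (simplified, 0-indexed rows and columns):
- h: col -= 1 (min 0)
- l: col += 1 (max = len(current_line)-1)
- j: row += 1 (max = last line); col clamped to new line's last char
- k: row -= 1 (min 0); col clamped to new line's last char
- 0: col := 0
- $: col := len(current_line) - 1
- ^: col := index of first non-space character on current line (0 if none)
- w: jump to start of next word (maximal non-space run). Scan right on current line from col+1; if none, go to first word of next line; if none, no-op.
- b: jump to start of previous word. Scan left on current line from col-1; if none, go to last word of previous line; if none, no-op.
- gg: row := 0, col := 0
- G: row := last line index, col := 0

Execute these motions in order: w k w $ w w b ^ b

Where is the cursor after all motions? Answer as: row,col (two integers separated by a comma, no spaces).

After 1 (w): row=0 col=6 char='w'
After 2 (k): row=0 col=6 char='w'
After 3 (w): row=0 col=11 char='s'
After 4 ($): row=0 col=14 char='w'
After 5 (w): row=1 col=0 char='r'
After 6 (w): row=1 col=5 char='p'
After 7 (b): row=1 col=0 char='r'
After 8 (^): row=1 col=0 char='r'
After 9 (b): row=0 col=11 char='s'

Answer: 0,11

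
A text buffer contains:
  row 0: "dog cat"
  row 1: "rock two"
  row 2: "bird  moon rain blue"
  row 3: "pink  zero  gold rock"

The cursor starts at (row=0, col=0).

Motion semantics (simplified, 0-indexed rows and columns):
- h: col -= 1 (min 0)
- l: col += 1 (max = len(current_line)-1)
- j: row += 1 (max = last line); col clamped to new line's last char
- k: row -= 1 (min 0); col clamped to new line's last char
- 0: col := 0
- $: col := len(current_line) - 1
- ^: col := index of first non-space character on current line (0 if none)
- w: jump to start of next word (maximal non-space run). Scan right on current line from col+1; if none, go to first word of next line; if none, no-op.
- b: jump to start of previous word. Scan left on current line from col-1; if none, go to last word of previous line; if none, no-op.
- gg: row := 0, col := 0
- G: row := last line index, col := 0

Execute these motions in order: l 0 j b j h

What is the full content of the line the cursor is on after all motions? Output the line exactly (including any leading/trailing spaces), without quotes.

After 1 (l): row=0 col=1 char='o'
After 2 (0): row=0 col=0 char='d'
After 3 (j): row=1 col=0 char='r'
After 4 (b): row=0 col=4 char='c'
After 5 (j): row=1 col=4 char='_'
After 6 (h): row=1 col=3 char='k'

Answer: rock two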